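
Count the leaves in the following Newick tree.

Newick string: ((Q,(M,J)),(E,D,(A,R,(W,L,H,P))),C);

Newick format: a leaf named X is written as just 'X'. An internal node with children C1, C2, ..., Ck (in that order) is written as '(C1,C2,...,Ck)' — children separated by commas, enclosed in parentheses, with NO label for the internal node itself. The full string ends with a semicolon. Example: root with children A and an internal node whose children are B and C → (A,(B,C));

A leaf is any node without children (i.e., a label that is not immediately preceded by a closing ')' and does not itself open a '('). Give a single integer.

Answer: 12

Derivation:
Newick: ((Q,(M,J)),(E,D,(A,R,(W,L,H,P))),C);
Scan left-to-right; a leaf is any maximal label run not followed by '(':
  pos 2: leaf 'Q' → count = 1
  pos 5: leaf 'M' → count = 2
  pos 7: leaf 'J' → count = 3
  pos 12: leaf 'E' → count = 4
  pos 14: leaf 'D' → count = 5
  pos 17: leaf 'A' → count = 6
  pos 19: leaf 'R' → count = 7
  pos 22: leaf 'W' → count = 8
  pos 24: leaf 'L' → count = 9
  pos 26: leaf 'H' → count = 10
  pos 28: leaf 'P' → count = 11
  pos 33: leaf 'C' → count = 12
Total leaves: 12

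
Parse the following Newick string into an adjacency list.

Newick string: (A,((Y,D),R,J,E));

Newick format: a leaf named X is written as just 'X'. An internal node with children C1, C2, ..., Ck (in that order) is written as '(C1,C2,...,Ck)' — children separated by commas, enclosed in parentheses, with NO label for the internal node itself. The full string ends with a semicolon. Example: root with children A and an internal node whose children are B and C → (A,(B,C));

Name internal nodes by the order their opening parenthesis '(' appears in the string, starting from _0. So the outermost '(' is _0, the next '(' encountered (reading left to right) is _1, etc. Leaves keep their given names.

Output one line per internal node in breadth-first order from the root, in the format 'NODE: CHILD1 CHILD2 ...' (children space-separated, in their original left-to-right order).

Answer: _0: A _1
_1: _2 R J E
_2: Y D

Derivation:
Input: (A,((Y,D),R,J,E));
Scanning left-to-right, naming '(' by encounter order:
  pos 0: '(' -> open internal node _0 (depth 1)
  pos 3: '(' -> open internal node _1 (depth 2)
  pos 4: '(' -> open internal node _2 (depth 3)
  pos 8: ')' -> close internal node _2 (now at depth 2)
  pos 15: ')' -> close internal node _1 (now at depth 1)
  pos 16: ')' -> close internal node _0 (now at depth 0)
Total internal nodes: 3
BFS adjacency from root:
  _0: A _1
  _1: _2 R J E
  _2: Y D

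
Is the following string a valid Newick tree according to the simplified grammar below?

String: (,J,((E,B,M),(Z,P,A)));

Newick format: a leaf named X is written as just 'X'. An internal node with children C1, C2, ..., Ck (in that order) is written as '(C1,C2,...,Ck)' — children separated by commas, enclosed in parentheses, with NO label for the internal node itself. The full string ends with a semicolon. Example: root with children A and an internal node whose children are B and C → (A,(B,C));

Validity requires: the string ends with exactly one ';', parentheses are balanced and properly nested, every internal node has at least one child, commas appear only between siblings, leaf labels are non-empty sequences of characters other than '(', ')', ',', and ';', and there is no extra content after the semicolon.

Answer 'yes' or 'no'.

Answer: no

Derivation:
Input: (,J,((E,B,M),(Z,P,A)));
Paren balance: 4 '(' vs 4 ')' OK
Ends with single ';': True
Full parse: FAILS (empty leaf label at pos 1)
Valid: False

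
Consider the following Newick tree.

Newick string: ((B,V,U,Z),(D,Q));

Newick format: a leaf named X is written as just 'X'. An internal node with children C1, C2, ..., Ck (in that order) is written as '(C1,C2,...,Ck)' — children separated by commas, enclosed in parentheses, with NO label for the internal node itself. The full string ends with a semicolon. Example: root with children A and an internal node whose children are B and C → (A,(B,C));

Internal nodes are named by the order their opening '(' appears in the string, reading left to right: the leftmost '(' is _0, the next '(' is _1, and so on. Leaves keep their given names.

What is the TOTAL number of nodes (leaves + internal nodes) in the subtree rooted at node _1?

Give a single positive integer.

Answer: 5

Derivation:
Newick: ((B,V,U,Z),(D,Q));
Locate _1: it is the '(' at position 1 (the 2nd '(' reading left to right).
Query: subtree rooted at _1
_1: subtree_size = 1 + 4
  B: subtree_size = 1 + 0
  V: subtree_size = 1 + 0
  U: subtree_size = 1 + 0
  Z: subtree_size = 1 + 0
Total subtree size of _1: 5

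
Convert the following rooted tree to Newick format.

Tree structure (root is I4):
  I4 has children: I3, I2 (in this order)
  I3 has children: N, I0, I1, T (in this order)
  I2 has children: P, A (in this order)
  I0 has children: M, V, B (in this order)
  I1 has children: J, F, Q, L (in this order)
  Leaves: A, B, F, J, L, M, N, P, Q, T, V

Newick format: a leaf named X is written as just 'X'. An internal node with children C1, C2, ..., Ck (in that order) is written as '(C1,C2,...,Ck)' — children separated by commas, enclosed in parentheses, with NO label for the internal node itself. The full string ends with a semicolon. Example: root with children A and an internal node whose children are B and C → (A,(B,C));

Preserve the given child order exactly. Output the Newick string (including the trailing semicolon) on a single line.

internal I4 with children ['I3', 'I2']
  internal I3 with children ['N', 'I0', 'I1', 'T']
    leaf 'N' → 'N'
    internal I0 with children ['M', 'V', 'B']
      leaf 'M' → 'M'
      leaf 'V' → 'V'
      leaf 'B' → 'B'
    → '(M,V,B)'
    internal I1 with children ['J', 'F', 'Q', 'L']
      leaf 'J' → 'J'
      leaf 'F' → 'F'
      leaf 'Q' → 'Q'
      leaf 'L' → 'L'
    → '(J,F,Q,L)'
    leaf 'T' → 'T'
  → '(N,(M,V,B),(J,F,Q,L),T)'
  internal I2 with children ['P', 'A']
    leaf 'P' → 'P'
    leaf 'A' → 'A'
  → '(P,A)'
→ '((N,(M,V,B),(J,F,Q,L),T),(P,A))'
Final: ((N,(M,V,B),(J,F,Q,L),T),(P,A));

Answer: ((N,(M,V,B),(J,F,Q,L),T),(P,A));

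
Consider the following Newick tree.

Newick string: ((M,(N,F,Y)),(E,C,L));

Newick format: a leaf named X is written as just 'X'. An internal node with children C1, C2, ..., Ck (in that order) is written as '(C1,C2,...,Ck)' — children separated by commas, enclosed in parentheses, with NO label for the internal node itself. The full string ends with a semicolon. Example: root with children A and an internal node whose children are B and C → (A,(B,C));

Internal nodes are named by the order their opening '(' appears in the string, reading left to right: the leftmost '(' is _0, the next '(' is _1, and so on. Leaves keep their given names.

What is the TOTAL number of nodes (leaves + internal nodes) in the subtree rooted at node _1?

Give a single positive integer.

Answer: 6

Derivation:
Newick: ((M,(N,F,Y)),(E,C,L));
Locate _1: it is the '(' at position 1 (the 2nd '(' reading left to right).
Query: subtree rooted at _1
_1: subtree_size = 1 + 5
  M: subtree_size = 1 + 0
  _2: subtree_size = 1 + 3
    N: subtree_size = 1 + 0
    F: subtree_size = 1 + 0
    Y: subtree_size = 1 + 0
Total subtree size of _1: 6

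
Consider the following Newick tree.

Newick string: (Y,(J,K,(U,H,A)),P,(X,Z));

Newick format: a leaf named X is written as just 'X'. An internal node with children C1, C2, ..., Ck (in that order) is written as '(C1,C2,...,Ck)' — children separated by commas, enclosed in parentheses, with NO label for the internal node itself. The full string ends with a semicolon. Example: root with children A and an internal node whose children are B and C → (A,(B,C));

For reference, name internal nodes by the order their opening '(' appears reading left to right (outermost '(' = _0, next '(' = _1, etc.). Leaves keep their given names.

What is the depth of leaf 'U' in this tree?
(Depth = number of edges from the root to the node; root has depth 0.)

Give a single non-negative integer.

Newick: (Y,(J,K,(U,H,A)),P,(X,Z));
Naming internals by '(' encounter order: outermost '(' = _0, next = _1, ...
Query node: U
Path from root: _0 -> _1 -> _2 -> U
Depth of U: 3 (number of edges from root)

Answer: 3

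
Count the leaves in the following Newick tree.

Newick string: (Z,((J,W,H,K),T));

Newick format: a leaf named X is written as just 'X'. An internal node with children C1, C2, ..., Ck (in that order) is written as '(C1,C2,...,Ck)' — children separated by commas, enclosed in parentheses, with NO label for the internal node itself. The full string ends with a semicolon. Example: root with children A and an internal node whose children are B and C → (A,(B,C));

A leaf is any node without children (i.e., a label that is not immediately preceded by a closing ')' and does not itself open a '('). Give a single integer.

Answer: 6

Derivation:
Newick: (Z,((J,W,H,K),T));
Scan left-to-right; a leaf is any maximal label run not followed by '(':
  pos 1: leaf 'Z' → count = 1
  pos 5: leaf 'J' → count = 2
  pos 7: leaf 'W' → count = 3
  pos 9: leaf 'H' → count = 4
  pos 11: leaf 'K' → count = 5
  pos 14: leaf 'T' → count = 6
Total leaves: 6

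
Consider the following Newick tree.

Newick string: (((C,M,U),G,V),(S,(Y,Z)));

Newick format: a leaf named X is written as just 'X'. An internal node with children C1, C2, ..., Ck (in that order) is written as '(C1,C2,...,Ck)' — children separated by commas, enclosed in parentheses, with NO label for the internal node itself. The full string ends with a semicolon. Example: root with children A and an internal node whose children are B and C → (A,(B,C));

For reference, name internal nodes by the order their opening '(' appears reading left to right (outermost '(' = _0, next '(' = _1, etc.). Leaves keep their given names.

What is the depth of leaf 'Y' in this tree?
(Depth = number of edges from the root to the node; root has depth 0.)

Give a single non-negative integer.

Answer: 3

Derivation:
Newick: (((C,M,U),G,V),(S,(Y,Z)));
Naming internals by '(' encounter order: outermost '(' = _0, next = _1, ...
Query node: Y
Path from root: _0 -> _3 -> _4 -> Y
Depth of Y: 3 (number of edges from root)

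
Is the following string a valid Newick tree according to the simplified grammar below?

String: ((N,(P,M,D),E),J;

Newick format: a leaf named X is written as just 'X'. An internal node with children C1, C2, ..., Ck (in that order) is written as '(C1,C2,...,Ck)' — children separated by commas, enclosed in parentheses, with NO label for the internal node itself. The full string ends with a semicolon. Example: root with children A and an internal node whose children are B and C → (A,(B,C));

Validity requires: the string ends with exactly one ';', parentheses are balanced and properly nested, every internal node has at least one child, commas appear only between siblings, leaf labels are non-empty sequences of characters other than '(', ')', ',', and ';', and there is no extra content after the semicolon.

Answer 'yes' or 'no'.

Answer: no

Derivation:
Input: ((N,(P,M,D),E),J;
Paren balance: 3 '(' vs 2 ')' MISMATCH
Ends with single ';': True
Full parse: FAILS (expected , or ) at pos 16)
Valid: False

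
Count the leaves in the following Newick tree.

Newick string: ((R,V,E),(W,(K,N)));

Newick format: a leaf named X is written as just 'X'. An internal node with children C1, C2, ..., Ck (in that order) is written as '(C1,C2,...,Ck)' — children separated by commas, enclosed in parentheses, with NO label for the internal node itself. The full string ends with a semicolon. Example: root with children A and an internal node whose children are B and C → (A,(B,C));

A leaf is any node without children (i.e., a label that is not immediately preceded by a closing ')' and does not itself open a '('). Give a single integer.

Answer: 6

Derivation:
Newick: ((R,V,E),(W,(K,N)));
Scan left-to-right; a leaf is any maximal label run not followed by '(':
  pos 2: leaf 'R' → count = 1
  pos 4: leaf 'V' → count = 2
  pos 6: leaf 'E' → count = 3
  pos 10: leaf 'W' → count = 4
  pos 13: leaf 'K' → count = 5
  pos 15: leaf 'N' → count = 6
Total leaves: 6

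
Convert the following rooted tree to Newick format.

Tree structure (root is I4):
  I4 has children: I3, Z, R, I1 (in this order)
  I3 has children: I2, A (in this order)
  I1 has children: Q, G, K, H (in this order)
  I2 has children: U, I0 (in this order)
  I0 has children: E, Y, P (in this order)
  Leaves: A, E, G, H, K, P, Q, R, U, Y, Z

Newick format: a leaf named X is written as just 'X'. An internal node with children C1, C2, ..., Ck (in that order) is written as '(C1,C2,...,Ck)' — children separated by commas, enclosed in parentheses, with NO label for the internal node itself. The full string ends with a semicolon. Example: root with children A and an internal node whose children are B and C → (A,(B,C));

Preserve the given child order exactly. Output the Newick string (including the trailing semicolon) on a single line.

Answer: (((U,(E,Y,P)),A),Z,R,(Q,G,K,H));

Derivation:
internal I4 with children ['I3', 'Z', 'R', 'I1']
  internal I3 with children ['I2', 'A']
    internal I2 with children ['U', 'I0']
      leaf 'U' → 'U'
      internal I0 with children ['E', 'Y', 'P']
        leaf 'E' → 'E'
        leaf 'Y' → 'Y'
        leaf 'P' → 'P'
      → '(E,Y,P)'
    → '(U,(E,Y,P))'
    leaf 'A' → 'A'
  → '((U,(E,Y,P)),A)'
  leaf 'Z' → 'Z'
  leaf 'R' → 'R'
  internal I1 with children ['Q', 'G', 'K', 'H']
    leaf 'Q' → 'Q'
    leaf 'G' → 'G'
    leaf 'K' → 'K'
    leaf 'H' → 'H'
  → '(Q,G,K,H)'
→ '(((U,(E,Y,P)),A),Z,R,(Q,G,K,H))'
Final: (((U,(E,Y,P)),A),Z,R,(Q,G,K,H));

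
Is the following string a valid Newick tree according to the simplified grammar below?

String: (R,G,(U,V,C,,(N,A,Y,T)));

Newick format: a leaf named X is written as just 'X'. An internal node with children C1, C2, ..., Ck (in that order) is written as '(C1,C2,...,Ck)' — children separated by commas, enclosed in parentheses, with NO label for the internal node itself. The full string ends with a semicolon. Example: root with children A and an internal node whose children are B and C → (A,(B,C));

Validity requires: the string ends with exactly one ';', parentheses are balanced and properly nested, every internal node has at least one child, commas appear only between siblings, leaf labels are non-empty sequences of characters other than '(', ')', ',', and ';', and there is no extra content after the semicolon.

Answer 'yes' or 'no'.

Answer: no

Derivation:
Input: (R,G,(U,V,C,,(N,A,Y,T)));
Paren balance: 3 '(' vs 3 ')' OK
Ends with single ';': True
Full parse: FAILS (empty leaf label at pos 12)
Valid: False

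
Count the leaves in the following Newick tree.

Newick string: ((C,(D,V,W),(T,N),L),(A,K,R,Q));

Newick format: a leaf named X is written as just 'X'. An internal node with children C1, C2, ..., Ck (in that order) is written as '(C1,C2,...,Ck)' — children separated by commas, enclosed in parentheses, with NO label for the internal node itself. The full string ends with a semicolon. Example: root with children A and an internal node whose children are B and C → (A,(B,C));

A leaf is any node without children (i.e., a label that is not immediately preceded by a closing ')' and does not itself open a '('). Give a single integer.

Answer: 11

Derivation:
Newick: ((C,(D,V,W),(T,N),L),(A,K,R,Q));
Scan left-to-right; a leaf is any maximal label run not followed by '(':
  pos 2: leaf 'C' → count = 1
  pos 5: leaf 'D' → count = 2
  pos 7: leaf 'V' → count = 3
  pos 9: leaf 'W' → count = 4
  pos 13: leaf 'T' → count = 5
  pos 15: leaf 'N' → count = 6
  pos 18: leaf 'L' → count = 7
  pos 22: leaf 'A' → count = 8
  pos 24: leaf 'K' → count = 9
  pos 26: leaf 'R' → count = 10
  pos 28: leaf 'Q' → count = 11
Total leaves: 11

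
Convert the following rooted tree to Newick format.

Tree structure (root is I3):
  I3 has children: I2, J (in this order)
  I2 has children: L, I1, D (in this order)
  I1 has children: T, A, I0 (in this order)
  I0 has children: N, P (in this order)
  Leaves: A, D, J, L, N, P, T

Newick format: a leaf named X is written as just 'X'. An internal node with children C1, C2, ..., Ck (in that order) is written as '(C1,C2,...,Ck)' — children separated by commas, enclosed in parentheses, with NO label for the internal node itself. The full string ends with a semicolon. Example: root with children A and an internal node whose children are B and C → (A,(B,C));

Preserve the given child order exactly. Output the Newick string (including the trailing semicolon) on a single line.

internal I3 with children ['I2', 'J']
  internal I2 with children ['L', 'I1', 'D']
    leaf 'L' → 'L'
    internal I1 with children ['T', 'A', 'I0']
      leaf 'T' → 'T'
      leaf 'A' → 'A'
      internal I0 with children ['N', 'P']
        leaf 'N' → 'N'
        leaf 'P' → 'P'
      → '(N,P)'
    → '(T,A,(N,P))'
    leaf 'D' → 'D'
  → '(L,(T,A,(N,P)),D)'
  leaf 'J' → 'J'
→ '((L,(T,A,(N,P)),D),J)'
Final: ((L,(T,A,(N,P)),D),J);

Answer: ((L,(T,A,(N,P)),D),J);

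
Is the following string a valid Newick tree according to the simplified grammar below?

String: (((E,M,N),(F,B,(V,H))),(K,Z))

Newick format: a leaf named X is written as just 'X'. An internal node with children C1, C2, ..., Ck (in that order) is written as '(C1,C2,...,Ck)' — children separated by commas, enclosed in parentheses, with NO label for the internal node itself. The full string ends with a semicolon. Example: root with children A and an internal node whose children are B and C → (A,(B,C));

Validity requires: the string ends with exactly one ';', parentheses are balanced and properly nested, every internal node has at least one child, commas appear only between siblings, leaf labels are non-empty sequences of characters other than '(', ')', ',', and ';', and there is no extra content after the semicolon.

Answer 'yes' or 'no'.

Answer: no

Derivation:
Input: (((E,M,N),(F,B,(V,H))),(K,Z))
Paren balance: 6 '(' vs 6 ')' OK
Ends with single ';': False
Full parse: FAILS (must end with ;)
Valid: False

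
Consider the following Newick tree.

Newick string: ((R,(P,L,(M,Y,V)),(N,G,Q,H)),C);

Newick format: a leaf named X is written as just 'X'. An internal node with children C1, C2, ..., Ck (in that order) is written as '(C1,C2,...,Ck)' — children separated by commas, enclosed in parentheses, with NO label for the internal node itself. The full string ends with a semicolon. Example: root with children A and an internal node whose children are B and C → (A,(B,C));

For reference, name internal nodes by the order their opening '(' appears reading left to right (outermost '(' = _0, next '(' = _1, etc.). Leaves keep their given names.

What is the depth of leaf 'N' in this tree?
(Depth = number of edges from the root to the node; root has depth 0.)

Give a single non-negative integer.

Answer: 3

Derivation:
Newick: ((R,(P,L,(M,Y,V)),(N,G,Q,H)),C);
Naming internals by '(' encounter order: outermost '(' = _0, next = _1, ...
Query node: N
Path from root: _0 -> _1 -> _4 -> N
Depth of N: 3 (number of edges from root)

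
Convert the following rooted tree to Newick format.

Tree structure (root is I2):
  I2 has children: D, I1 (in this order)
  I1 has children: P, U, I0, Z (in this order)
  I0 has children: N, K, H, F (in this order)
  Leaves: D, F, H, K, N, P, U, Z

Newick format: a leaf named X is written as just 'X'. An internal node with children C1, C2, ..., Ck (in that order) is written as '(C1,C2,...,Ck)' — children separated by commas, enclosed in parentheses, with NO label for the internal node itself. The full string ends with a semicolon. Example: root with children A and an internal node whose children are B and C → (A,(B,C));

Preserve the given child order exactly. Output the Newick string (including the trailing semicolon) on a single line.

internal I2 with children ['D', 'I1']
  leaf 'D' → 'D'
  internal I1 with children ['P', 'U', 'I0', 'Z']
    leaf 'P' → 'P'
    leaf 'U' → 'U'
    internal I0 with children ['N', 'K', 'H', 'F']
      leaf 'N' → 'N'
      leaf 'K' → 'K'
      leaf 'H' → 'H'
      leaf 'F' → 'F'
    → '(N,K,H,F)'
    leaf 'Z' → 'Z'
  → '(P,U,(N,K,H,F),Z)'
→ '(D,(P,U,(N,K,H,F),Z))'
Final: (D,(P,U,(N,K,H,F),Z));

Answer: (D,(P,U,(N,K,H,F),Z));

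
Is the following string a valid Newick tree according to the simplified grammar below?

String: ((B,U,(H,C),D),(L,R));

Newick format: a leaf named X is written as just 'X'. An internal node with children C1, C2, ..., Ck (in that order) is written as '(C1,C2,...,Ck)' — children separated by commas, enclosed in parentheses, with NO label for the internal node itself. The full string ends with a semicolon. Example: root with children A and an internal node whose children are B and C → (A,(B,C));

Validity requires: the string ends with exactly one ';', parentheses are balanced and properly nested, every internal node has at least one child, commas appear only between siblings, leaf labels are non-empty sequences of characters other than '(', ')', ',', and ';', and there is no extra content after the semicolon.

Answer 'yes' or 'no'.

Answer: yes

Derivation:
Input: ((B,U,(H,C),D),(L,R));
Paren balance: 4 '(' vs 4 ')' OK
Ends with single ';': True
Full parse: OK
Valid: True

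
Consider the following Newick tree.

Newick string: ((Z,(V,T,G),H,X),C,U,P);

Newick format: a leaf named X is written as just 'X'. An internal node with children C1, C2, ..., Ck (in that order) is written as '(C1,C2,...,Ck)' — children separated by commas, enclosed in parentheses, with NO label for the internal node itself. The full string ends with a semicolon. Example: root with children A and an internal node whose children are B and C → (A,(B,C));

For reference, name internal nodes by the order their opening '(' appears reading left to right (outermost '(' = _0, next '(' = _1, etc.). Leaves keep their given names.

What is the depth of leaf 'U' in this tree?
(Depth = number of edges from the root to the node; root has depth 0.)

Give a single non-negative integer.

Answer: 1

Derivation:
Newick: ((Z,(V,T,G),H,X),C,U,P);
Naming internals by '(' encounter order: outermost '(' = _0, next = _1, ...
Query node: U
Path from root: _0 -> U
Depth of U: 1 (number of edges from root)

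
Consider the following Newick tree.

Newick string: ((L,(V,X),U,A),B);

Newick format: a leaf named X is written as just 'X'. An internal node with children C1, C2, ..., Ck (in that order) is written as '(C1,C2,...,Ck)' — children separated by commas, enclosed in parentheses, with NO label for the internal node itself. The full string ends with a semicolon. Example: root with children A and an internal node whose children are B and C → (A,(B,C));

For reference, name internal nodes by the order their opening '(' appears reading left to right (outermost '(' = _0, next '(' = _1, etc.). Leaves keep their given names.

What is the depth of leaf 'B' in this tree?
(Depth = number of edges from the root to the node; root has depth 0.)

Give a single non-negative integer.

Answer: 1

Derivation:
Newick: ((L,(V,X),U,A),B);
Naming internals by '(' encounter order: outermost '(' = _0, next = _1, ...
Query node: B
Path from root: _0 -> B
Depth of B: 1 (number of edges from root)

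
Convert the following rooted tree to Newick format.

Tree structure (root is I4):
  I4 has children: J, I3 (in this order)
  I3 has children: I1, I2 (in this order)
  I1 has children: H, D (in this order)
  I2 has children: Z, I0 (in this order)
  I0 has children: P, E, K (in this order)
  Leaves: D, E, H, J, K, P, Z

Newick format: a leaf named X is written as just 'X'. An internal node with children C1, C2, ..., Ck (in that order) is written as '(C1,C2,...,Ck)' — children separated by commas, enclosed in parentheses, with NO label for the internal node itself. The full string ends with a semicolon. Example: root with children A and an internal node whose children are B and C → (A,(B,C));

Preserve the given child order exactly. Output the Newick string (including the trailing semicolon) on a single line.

Answer: (J,((H,D),(Z,(P,E,K))));

Derivation:
internal I4 with children ['J', 'I3']
  leaf 'J' → 'J'
  internal I3 with children ['I1', 'I2']
    internal I1 with children ['H', 'D']
      leaf 'H' → 'H'
      leaf 'D' → 'D'
    → '(H,D)'
    internal I2 with children ['Z', 'I0']
      leaf 'Z' → 'Z'
      internal I0 with children ['P', 'E', 'K']
        leaf 'P' → 'P'
        leaf 'E' → 'E'
        leaf 'K' → 'K'
      → '(P,E,K)'
    → '(Z,(P,E,K))'
  → '((H,D),(Z,(P,E,K)))'
→ '(J,((H,D),(Z,(P,E,K))))'
Final: (J,((H,D),(Z,(P,E,K))));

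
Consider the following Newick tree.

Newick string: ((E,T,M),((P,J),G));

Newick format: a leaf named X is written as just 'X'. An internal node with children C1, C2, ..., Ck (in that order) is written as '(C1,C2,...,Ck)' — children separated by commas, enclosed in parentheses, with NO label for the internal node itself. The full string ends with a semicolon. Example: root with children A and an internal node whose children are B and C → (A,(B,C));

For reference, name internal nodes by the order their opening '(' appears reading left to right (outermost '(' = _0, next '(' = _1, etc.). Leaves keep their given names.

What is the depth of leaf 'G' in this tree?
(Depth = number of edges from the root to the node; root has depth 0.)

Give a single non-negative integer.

Answer: 2

Derivation:
Newick: ((E,T,M),((P,J),G));
Naming internals by '(' encounter order: outermost '(' = _0, next = _1, ...
Query node: G
Path from root: _0 -> _2 -> G
Depth of G: 2 (number of edges from root)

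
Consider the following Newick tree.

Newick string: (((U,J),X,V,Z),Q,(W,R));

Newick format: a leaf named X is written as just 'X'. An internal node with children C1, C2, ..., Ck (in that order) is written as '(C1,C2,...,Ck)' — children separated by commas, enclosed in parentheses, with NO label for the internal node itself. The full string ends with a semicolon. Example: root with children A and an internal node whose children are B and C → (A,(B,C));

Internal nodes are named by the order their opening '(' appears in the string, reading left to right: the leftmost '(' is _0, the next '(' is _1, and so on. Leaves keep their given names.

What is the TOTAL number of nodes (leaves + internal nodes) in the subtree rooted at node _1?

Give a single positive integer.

Answer: 7

Derivation:
Newick: (((U,J),X,V,Z),Q,(W,R));
Locate _1: it is the '(' at position 1 (the 2nd '(' reading left to right).
Query: subtree rooted at _1
_1: subtree_size = 1 + 6
  _2: subtree_size = 1 + 2
    U: subtree_size = 1 + 0
    J: subtree_size = 1 + 0
  X: subtree_size = 1 + 0
  V: subtree_size = 1 + 0
  Z: subtree_size = 1 + 0
Total subtree size of _1: 7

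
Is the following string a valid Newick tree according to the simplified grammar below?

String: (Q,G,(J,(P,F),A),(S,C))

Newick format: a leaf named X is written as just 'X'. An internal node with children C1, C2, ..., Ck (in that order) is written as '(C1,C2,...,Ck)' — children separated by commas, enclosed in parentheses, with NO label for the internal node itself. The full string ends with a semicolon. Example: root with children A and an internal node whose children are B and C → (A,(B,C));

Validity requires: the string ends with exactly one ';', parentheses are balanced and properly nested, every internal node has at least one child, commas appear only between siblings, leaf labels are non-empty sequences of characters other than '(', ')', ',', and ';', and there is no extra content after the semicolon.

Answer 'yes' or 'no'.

Answer: no

Derivation:
Input: (Q,G,(J,(P,F),A),(S,C))
Paren balance: 4 '(' vs 4 ')' OK
Ends with single ';': False
Full parse: FAILS (must end with ;)
Valid: False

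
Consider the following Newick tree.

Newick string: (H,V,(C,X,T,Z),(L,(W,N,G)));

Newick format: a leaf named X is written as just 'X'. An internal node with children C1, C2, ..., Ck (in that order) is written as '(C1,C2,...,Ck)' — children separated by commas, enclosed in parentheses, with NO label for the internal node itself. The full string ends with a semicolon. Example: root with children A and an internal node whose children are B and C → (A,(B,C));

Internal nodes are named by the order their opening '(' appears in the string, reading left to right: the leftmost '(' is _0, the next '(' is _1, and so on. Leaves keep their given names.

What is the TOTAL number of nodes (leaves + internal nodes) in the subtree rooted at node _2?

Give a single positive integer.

Newick: (H,V,(C,X,T,Z),(L,(W,N,G)));
Locate _2: it is the '(' at position 15 (the 3rd '(' reading left to right).
Query: subtree rooted at _2
_2: subtree_size = 1 + 5
  L: subtree_size = 1 + 0
  _3: subtree_size = 1 + 3
    W: subtree_size = 1 + 0
    N: subtree_size = 1 + 0
    G: subtree_size = 1 + 0
Total subtree size of _2: 6

Answer: 6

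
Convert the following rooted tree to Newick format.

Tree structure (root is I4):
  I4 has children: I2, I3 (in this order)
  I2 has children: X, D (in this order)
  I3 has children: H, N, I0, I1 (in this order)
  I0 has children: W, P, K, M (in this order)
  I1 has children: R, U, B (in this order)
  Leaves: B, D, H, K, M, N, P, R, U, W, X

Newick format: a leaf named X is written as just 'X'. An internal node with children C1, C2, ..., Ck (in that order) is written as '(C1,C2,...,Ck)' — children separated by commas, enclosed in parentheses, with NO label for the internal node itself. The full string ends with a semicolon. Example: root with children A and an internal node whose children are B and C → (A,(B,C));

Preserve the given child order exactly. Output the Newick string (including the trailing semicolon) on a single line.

Answer: ((X,D),(H,N,(W,P,K,M),(R,U,B)));

Derivation:
internal I4 with children ['I2', 'I3']
  internal I2 with children ['X', 'D']
    leaf 'X' → 'X'
    leaf 'D' → 'D'
  → '(X,D)'
  internal I3 with children ['H', 'N', 'I0', 'I1']
    leaf 'H' → 'H'
    leaf 'N' → 'N'
    internal I0 with children ['W', 'P', 'K', 'M']
      leaf 'W' → 'W'
      leaf 'P' → 'P'
      leaf 'K' → 'K'
      leaf 'M' → 'M'
    → '(W,P,K,M)'
    internal I1 with children ['R', 'U', 'B']
      leaf 'R' → 'R'
      leaf 'U' → 'U'
      leaf 'B' → 'B'
    → '(R,U,B)'
  → '(H,N,(W,P,K,M),(R,U,B))'
→ '((X,D),(H,N,(W,P,K,M),(R,U,B)))'
Final: ((X,D),(H,N,(W,P,K,M),(R,U,B)));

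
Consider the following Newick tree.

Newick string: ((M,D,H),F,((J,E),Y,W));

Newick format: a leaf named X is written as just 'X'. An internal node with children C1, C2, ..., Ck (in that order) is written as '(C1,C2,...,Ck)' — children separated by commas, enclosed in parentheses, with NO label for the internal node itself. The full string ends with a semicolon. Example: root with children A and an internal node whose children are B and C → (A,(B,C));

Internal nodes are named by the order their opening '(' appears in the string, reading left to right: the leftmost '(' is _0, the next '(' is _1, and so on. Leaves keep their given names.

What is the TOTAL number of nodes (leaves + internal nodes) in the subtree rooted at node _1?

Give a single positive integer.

Answer: 4

Derivation:
Newick: ((M,D,H),F,((J,E),Y,W));
Locate _1: it is the '(' at position 1 (the 2nd '(' reading left to right).
Query: subtree rooted at _1
_1: subtree_size = 1 + 3
  M: subtree_size = 1 + 0
  D: subtree_size = 1 + 0
  H: subtree_size = 1 + 0
Total subtree size of _1: 4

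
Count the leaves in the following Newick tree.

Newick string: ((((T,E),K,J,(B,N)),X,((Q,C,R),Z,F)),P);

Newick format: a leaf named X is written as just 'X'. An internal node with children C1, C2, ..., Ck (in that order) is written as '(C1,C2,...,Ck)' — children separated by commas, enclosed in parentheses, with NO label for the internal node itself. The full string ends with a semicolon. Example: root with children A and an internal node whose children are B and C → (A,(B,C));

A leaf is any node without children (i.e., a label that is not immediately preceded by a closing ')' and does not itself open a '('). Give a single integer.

Answer: 13

Derivation:
Newick: ((((T,E),K,J,(B,N)),X,((Q,C,R),Z,F)),P);
Scan left-to-right; a leaf is any maximal label run not followed by '(':
  pos 4: leaf 'T' → count = 1
  pos 6: leaf 'E' → count = 2
  pos 9: leaf 'K' → count = 3
  pos 11: leaf 'J' → count = 4
  pos 14: leaf 'B' → count = 5
  pos 16: leaf 'N' → count = 6
  pos 20: leaf 'X' → count = 7
  pos 24: leaf 'Q' → count = 8
  pos 26: leaf 'C' → count = 9
  pos 28: leaf 'R' → count = 10
  pos 31: leaf 'Z' → count = 11
  pos 33: leaf 'F' → count = 12
  pos 37: leaf 'P' → count = 13
Total leaves: 13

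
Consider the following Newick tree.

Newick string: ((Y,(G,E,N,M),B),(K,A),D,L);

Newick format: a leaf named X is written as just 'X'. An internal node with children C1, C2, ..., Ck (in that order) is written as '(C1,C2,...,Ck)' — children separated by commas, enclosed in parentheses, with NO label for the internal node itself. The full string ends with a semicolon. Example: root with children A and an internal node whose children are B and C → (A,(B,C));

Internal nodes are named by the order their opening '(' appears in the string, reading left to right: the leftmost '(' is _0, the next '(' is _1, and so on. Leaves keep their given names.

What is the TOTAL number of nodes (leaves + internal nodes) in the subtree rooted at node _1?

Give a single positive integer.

Answer: 8

Derivation:
Newick: ((Y,(G,E,N,M),B),(K,A),D,L);
Locate _1: it is the '(' at position 1 (the 2nd '(' reading left to right).
Query: subtree rooted at _1
_1: subtree_size = 1 + 7
  Y: subtree_size = 1 + 0
  _2: subtree_size = 1 + 4
    G: subtree_size = 1 + 0
    E: subtree_size = 1 + 0
    N: subtree_size = 1 + 0
    M: subtree_size = 1 + 0
  B: subtree_size = 1 + 0
Total subtree size of _1: 8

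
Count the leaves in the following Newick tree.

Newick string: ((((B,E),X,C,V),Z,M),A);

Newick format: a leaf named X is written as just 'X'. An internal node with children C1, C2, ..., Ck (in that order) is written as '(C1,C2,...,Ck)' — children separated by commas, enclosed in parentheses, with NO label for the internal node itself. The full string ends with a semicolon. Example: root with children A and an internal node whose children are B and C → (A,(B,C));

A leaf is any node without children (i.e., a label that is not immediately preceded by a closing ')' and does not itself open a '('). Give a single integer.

Newick: ((((B,E),X,C,V),Z,M),A);
Scan left-to-right; a leaf is any maximal label run not followed by '(':
  pos 4: leaf 'B' → count = 1
  pos 6: leaf 'E' → count = 2
  pos 9: leaf 'X' → count = 3
  pos 11: leaf 'C' → count = 4
  pos 13: leaf 'V' → count = 5
  pos 16: leaf 'Z' → count = 6
  pos 18: leaf 'M' → count = 7
  pos 21: leaf 'A' → count = 8
Total leaves: 8

Answer: 8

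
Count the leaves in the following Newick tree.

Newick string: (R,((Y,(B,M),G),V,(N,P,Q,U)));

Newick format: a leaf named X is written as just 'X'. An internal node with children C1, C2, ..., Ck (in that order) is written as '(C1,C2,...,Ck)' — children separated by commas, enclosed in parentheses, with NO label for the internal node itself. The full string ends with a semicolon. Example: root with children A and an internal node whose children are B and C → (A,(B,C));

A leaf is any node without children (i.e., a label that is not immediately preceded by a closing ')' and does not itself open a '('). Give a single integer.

Answer: 10

Derivation:
Newick: (R,((Y,(B,M),G),V,(N,P,Q,U)));
Scan left-to-right; a leaf is any maximal label run not followed by '(':
  pos 1: leaf 'R' → count = 1
  pos 5: leaf 'Y' → count = 2
  pos 8: leaf 'B' → count = 3
  pos 10: leaf 'M' → count = 4
  pos 13: leaf 'G' → count = 5
  pos 16: leaf 'V' → count = 6
  pos 19: leaf 'N' → count = 7
  pos 21: leaf 'P' → count = 8
  pos 23: leaf 'Q' → count = 9
  pos 25: leaf 'U' → count = 10
Total leaves: 10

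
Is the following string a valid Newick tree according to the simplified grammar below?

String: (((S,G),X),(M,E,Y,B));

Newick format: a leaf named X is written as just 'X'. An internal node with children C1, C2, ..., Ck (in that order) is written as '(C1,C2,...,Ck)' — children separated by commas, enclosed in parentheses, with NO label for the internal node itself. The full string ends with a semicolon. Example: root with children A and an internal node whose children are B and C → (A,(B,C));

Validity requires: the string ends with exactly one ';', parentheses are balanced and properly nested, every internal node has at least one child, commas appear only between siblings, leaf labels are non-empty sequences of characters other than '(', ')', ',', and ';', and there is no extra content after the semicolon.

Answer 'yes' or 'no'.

Input: (((S,G),X),(M,E,Y,B));
Paren balance: 4 '(' vs 4 ')' OK
Ends with single ';': True
Full parse: OK
Valid: True

Answer: yes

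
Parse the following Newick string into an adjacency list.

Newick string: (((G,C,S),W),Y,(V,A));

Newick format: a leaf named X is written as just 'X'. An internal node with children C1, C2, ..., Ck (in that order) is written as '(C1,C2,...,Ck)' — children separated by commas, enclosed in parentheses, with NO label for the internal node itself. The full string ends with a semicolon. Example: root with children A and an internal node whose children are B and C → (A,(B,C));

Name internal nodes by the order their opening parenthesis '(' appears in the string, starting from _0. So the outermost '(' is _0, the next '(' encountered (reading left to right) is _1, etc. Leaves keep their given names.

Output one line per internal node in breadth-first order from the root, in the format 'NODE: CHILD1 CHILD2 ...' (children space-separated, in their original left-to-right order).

Input: (((G,C,S),W),Y,(V,A));
Scanning left-to-right, naming '(' by encounter order:
  pos 0: '(' -> open internal node _0 (depth 1)
  pos 1: '(' -> open internal node _1 (depth 2)
  pos 2: '(' -> open internal node _2 (depth 3)
  pos 8: ')' -> close internal node _2 (now at depth 2)
  pos 11: ')' -> close internal node _1 (now at depth 1)
  pos 15: '(' -> open internal node _3 (depth 2)
  pos 19: ')' -> close internal node _3 (now at depth 1)
  pos 20: ')' -> close internal node _0 (now at depth 0)
Total internal nodes: 4
BFS adjacency from root:
  _0: _1 Y _3
  _1: _2 W
  _3: V A
  _2: G C S

Answer: _0: _1 Y _3
_1: _2 W
_3: V A
_2: G C S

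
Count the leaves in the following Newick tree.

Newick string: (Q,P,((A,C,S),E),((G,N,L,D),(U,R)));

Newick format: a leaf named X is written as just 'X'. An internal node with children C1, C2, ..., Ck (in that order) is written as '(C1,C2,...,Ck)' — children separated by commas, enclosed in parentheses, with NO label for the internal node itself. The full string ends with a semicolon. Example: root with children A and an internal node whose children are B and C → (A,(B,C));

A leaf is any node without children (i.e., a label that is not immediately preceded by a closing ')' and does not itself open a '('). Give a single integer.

Answer: 12

Derivation:
Newick: (Q,P,((A,C,S),E),((G,N,L,D),(U,R)));
Scan left-to-right; a leaf is any maximal label run not followed by '(':
  pos 1: leaf 'Q' → count = 1
  pos 3: leaf 'P' → count = 2
  pos 7: leaf 'A' → count = 3
  pos 9: leaf 'C' → count = 4
  pos 11: leaf 'S' → count = 5
  pos 14: leaf 'E' → count = 6
  pos 19: leaf 'G' → count = 7
  pos 21: leaf 'N' → count = 8
  pos 23: leaf 'L' → count = 9
  pos 25: leaf 'D' → count = 10
  pos 29: leaf 'U' → count = 11
  pos 31: leaf 'R' → count = 12
Total leaves: 12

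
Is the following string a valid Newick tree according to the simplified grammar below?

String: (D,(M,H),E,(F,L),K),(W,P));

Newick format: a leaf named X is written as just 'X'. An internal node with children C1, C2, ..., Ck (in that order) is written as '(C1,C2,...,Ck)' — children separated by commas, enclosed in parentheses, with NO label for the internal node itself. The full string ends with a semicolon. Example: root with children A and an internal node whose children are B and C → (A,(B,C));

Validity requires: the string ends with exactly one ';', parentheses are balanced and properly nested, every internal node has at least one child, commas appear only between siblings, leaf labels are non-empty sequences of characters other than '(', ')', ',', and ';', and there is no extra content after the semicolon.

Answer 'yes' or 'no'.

Input: (D,(M,H),E,(F,L),K),(W,P));
Paren balance: 4 '(' vs 5 ')' MISMATCH
Ends with single ';': True
Full parse: FAILS (extra content after tree at pos 19)
Valid: False

Answer: no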